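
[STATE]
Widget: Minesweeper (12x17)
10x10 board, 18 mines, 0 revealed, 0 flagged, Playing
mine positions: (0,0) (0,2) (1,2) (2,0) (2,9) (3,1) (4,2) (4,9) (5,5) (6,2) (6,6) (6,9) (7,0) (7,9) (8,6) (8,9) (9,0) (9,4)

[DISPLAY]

■■■■■■■■■■  
■■■■■■■■■■  
■■■■■■■■■■  
■■■■■■■■■■  
■■■■■■■■■■  
■■■■■■■■■■  
■■■■■■■■■■  
■■■■■■■■■■  
■■■■■■■■■■  
■■■■■■■■■■  
            
            
            
            
            
            
            


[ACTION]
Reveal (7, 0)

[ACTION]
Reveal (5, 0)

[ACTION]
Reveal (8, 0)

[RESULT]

✹■✹■■■■■■■  
■■✹■■■■■■■  
✹■■■■■■■■✹  
■✹■■■■■■■■  
■■✹■■■■■■✹  
■■■■■✹■■■■  
■■✹■■■✹■■✹  
✹■■■■■■■■✹  
■■■■■■✹■■✹  
✹■■■✹■■■■■  
            
            
            
            
            
            
            


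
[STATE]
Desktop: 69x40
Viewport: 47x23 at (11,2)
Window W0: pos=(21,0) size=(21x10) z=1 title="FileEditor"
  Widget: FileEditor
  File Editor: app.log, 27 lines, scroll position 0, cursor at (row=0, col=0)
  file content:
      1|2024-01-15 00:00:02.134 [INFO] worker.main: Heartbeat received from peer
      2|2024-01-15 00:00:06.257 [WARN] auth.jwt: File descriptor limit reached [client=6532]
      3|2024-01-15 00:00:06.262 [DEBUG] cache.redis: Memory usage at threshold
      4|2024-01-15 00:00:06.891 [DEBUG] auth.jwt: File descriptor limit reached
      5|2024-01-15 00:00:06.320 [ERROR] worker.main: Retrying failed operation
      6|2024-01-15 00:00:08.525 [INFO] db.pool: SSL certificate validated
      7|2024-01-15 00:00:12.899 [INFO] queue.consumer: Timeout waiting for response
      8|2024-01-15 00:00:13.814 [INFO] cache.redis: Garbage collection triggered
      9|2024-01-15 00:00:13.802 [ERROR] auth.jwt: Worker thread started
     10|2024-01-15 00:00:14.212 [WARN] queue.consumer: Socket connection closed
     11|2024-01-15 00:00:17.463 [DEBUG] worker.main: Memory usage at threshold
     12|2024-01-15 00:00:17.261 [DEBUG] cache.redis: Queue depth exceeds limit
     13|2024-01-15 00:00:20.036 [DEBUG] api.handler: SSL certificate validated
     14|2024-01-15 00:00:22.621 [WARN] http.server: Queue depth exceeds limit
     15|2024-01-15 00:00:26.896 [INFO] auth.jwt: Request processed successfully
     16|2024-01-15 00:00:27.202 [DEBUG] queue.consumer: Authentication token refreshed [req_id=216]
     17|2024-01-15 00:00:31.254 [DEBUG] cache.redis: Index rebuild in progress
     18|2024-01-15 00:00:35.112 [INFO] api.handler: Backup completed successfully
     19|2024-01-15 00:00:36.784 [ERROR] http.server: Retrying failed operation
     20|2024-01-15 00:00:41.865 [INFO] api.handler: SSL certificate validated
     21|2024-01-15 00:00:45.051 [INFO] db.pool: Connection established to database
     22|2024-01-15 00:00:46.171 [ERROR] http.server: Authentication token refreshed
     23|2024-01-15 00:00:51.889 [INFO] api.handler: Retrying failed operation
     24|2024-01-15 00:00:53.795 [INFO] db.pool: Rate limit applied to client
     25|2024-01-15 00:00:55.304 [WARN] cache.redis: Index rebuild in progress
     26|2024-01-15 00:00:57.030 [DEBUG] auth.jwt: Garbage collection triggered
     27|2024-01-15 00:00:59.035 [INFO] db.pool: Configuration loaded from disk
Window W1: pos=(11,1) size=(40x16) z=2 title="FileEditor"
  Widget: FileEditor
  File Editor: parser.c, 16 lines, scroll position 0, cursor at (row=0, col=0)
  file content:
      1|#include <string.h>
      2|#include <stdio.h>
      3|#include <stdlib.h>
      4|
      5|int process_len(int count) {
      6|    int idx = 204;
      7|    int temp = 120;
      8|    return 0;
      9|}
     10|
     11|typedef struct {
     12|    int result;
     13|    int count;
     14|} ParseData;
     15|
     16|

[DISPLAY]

┃ FileEditor                           ┃       
┠──────────────────────────────────────┨       
┃█include <string.h>                  ▲┃       
┃#include <stdio.h>                   █┃       
┃#include <stdlib.h>                  ░┃       
┃                                     ░┃       
┃int process_len(int count) {         ░┃       
┃    int idx = 204;                   ░┃       
┃    int temp = 120;                  ░┃       
┃    return 0;                        ░┃       
┃}                                    ░┃       
┃                                     ░┃       
┃typedef struct {                     ░┃       
┃    int result;                      ▼┃       
┗━━━━━━━━━━━━━━━━━━━━━━━━━━━━━━━━━━━━━━┛       
                                               
                                               
                                               
                                               
                                               
                                               
                                               
                                               


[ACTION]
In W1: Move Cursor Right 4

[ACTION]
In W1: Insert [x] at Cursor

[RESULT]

┃ FileEditor                           ┃       
┠──────────────────────────────────────┨       
┃#incx█ude <string.h>                 ▲┃       
┃#include <stdio.h>                   █┃       
┃#include <stdlib.h>                  ░┃       
┃                                     ░┃       
┃int process_len(int count) {         ░┃       
┃    int idx = 204;                   ░┃       
┃    int temp = 120;                  ░┃       
┃    return 0;                        ░┃       
┃}                                    ░┃       
┃                                     ░┃       
┃typedef struct {                     ░┃       
┃    int result;                      ▼┃       
┗━━━━━━━━━━━━━━━━━━━━━━━━━━━━━━━━━━━━━━┛       
                                               
                                               
                                               
                                               
                                               
                                               
                                               
                                               


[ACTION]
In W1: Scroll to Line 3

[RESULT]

┃ FileEditor                           ┃       
┠──────────────────────────────────────┨       
┃#include <stdlib.h>                  ▲┃       
┃                                     ░┃       
┃int process_len(int count) {         ░┃       
┃    int idx = 204;                   ░┃       
┃    int temp = 120;                  ░┃       
┃    return 0;                        ░┃       
┃}                                    █┃       
┃                                     ░┃       
┃typedef struct {                     ░┃       
┃    int result;                      ░┃       
┃    int count;                       ░┃       
┃} ParseData;                         ▼┃       
┗━━━━━━━━━━━━━━━━━━━━━━━━━━━━━━━━━━━━━━┛       
                                               
                                               
                                               
                                               
                                               
                                               
                                               
                                               


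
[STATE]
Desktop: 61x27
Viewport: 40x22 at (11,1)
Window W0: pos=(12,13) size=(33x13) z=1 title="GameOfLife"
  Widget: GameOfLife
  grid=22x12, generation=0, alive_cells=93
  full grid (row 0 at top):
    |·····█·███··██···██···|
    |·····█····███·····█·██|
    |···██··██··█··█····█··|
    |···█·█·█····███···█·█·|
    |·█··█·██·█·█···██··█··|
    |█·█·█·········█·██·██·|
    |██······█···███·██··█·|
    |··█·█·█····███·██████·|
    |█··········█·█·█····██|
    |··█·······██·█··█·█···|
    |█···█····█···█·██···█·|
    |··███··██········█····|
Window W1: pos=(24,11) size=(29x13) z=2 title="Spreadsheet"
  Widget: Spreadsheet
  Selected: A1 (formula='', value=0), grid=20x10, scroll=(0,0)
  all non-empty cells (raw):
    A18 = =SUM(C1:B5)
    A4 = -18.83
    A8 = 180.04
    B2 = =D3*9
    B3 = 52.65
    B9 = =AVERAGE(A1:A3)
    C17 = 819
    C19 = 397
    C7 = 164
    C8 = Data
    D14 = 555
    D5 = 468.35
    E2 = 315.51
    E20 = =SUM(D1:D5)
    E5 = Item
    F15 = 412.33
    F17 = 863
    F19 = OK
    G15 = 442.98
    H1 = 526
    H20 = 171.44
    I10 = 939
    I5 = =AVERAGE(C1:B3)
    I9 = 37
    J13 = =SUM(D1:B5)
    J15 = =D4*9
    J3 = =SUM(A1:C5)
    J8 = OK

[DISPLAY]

                                        
                                        
                                        
                                        
                                        
                                        
                                        
                                        
                                        
                                        
             ┏━━━━━━━━━━━━━━━━━━━━━━━━━━
             ┃ Spreadsheet              
 ┏━━━━━━━━━━━┠──────────────────────────
 ┃ GameOfLife┃A1:                       
 ┠───────────┃       A       B       C  
 ┃Gen: 0     ┃--------------------------
 ┃···██··██··┃  1      [0]       0      
 ┃···█·█·█···┃  2        0       0      
 ┃·█··█·██·█·┃  3        0   52.65      
 ┃█·█·█······┃  4   -18.83       0      
 ┃██······█··┃  5        0       0      
 ┃··█·█·█····┃  6        0       0      


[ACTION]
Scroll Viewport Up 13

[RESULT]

                                        
                                        
                                        
                                        
                                        
                                        
                                        
                                        
                                        
                                        
                                        
             ┏━━━━━━━━━━━━━━━━━━━━━━━━━━
             ┃ Spreadsheet              
 ┏━━━━━━━━━━━┠──────────────────────────
 ┃ GameOfLife┃A1:                       
 ┠───────────┃       A       B       C  
 ┃Gen: 0     ┃--------------------------
 ┃···██··██··┃  1      [0]       0      
 ┃···█·█·█···┃  2        0       0      
 ┃·█··█·██·█·┃  3        0   52.65      
 ┃█·█·█······┃  4   -18.83       0      
 ┃██······█··┃  5        0       0      


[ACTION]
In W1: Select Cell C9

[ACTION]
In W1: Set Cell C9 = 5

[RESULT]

                                        
                                        
                                        
                                        
                                        
                                        
                                        
                                        
                                        
                                        
                                        
             ┏━━━━━━━━━━━━━━━━━━━━━━━━━━
             ┃ Spreadsheet              
 ┏━━━━━━━━━━━┠──────────────────────────
 ┃ GameOfLife┃C9: 5                     
 ┠───────────┃       A       B       C  
 ┃Gen: 0     ┃--------------------------
 ┃···██··██··┃  1        0       0      
 ┃···█·█·█···┃  2        0       0      
 ┃·█··█·██·█·┃  3        0   52.65      
 ┃█·█·█······┃  4   -18.83       0      
 ┃██······█··┃  5        0       0      


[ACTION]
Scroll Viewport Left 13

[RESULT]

                                        
                                        
                                        
                                        
                                        
                                        
                                        
                                        
                                        
                                        
                                        
                        ┏━━━━━━━━━━━━━━━
                        ┃ Spreadsheet   
            ┏━━━━━━━━━━━┠───────────────
            ┃ GameOfLife┃C9: 5          
            ┠───────────┃       A       
            ┃Gen: 0     ┃---------------
            ┃···██··██··┃  1        0   
            ┃···█·█·█···┃  2        0   
            ┃·█··█·██·█·┃  3        0   
            ┃█·█·█······┃  4   -18.83   
            ┃██······█··┃  5        0   


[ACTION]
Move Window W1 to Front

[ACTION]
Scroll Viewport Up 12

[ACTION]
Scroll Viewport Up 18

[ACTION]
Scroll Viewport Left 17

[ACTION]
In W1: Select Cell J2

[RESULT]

                                        
                                        
                                        
                                        
                                        
                                        
                                        
                                        
                                        
                                        
                                        
                        ┏━━━━━━━━━━━━━━━
                        ┃ Spreadsheet   
            ┏━━━━━━━━━━━┠───────────────
            ┃ GameOfLife┃J2:            
            ┠───────────┃       A       
            ┃Gen: 0     ┃---------------
            ┃···██··██··┃  1        0   
            ┃···█·█·█···┃  2        0   
            ┃·█··█·██·█·┃  3        0   
            ┃█·█·█······┃  4   -18.83   
            ┃██······█··┃  5        0   


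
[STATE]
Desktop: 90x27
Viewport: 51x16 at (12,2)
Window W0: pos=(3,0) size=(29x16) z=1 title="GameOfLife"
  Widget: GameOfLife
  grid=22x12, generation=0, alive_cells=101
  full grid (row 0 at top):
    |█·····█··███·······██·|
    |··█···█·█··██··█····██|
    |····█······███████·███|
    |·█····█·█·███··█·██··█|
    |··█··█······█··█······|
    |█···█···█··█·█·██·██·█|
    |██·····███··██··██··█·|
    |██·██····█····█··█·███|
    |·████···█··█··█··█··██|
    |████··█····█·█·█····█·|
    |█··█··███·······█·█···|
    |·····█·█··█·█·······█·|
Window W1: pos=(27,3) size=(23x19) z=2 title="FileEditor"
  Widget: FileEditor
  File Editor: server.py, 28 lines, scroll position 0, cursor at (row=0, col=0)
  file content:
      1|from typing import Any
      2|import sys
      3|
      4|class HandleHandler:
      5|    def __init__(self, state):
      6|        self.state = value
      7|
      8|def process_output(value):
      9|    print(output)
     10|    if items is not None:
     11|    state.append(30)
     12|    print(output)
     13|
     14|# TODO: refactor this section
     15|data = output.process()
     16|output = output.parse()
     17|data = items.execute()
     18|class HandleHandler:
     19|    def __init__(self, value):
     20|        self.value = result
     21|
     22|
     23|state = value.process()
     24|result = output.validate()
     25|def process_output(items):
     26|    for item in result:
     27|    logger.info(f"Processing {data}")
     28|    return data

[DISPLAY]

───────────────────┨                               
               ┏━━━━━━━━━━━━━━━━━━━━━┓             
·███·······██· ┃ FileEditor          ┃             
█··██··█····██ ┠─────────────────────┨             
···███████·███ ┃█rom typing import A▲┃             
█·███··█·██··█ ┃import sys          █┃             
····█··█······ ┃                    ░┃             
█··█·█·██·██·█ ┃class HandleHandler:░┃             
██··██··██··█· ┃    def __init__(sel░┃             
·█····█··█·███ ┃        self.state =░┃             
█··█··█··█··██ ┃                    ░┃             
···█·█·█····█· ┃def process_output(v░┃             
█·······█·█··· ┃    print(output)   ░┃             
━━━━━━━━━━━━━━━┃    if items is not ░┃             
               ┃    state.append(30)░┃             
               ┃    print(output)   ░┃             


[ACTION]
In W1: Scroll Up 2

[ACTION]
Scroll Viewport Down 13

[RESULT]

·█····█··█·███ ┃        self.state =░┃             
█··█··█··█··██ ┃                    ░┃             
···█·█·█····█· ┃def process_output(v░┃             
█·······█·█··· ┃    print(output)   ░┃             
━━━━━━━━━━━━━━━┃    if items is not ░┃             
               ┃    state.append(30)░┃             
               ┃    print(output)   ░┃             
               ┃                    ░┃             
               ┃# TODO: refactor thi░┃             
               ┃data = output.proces▼┃             
               ┗━━━━━━━━━━━━━━━━━━━━━┛             
                                                   
                                                   
                                                   
                                                   
                                                   


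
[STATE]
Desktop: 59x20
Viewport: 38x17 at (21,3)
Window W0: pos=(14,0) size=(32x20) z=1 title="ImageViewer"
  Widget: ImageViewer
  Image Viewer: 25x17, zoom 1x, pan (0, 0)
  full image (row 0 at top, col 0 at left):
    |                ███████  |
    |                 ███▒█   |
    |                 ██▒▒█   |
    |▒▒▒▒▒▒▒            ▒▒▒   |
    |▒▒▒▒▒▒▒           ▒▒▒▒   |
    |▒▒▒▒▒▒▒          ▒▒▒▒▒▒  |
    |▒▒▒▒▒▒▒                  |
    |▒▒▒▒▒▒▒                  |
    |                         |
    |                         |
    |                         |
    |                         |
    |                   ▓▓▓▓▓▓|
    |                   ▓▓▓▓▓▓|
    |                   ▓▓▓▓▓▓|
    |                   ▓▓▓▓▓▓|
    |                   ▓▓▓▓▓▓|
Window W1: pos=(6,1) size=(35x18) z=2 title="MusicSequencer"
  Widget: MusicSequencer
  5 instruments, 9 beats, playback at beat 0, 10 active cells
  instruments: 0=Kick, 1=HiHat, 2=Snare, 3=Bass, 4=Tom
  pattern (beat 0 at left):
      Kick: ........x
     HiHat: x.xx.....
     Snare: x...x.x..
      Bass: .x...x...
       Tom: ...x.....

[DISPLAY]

───────────────────┨    ┃             
8                  ┃    ┃             
█                  ┃    ┃             
·                  ┃    ┃             
·                  ┃    ┃             
·                  ┃    ┃             
·                  ┃    ┃             
                   ┃    ┃             
                   ┃    ┃             
                   ┃    ┃             
                   ┃    ┃             
                   ┃    ┃             
                   ┃    ┃             
                   ┃    ┃             
                   ┃    ┃             
━━━━━━━━━━━━━━━━━━━┛    ┃             
━━━━━━━━━━━━━━━━━━━━━━━━┛             


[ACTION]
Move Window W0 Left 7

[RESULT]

───────────────────┨                  
8                  ┃                  
█                  ┃                  
·                  ┃                  
·                  ┃                  
·                  ┃                  
·                  ┃                  
                   ┃                  
                   ┃                  
                   ┃                  
                   ┃                  
                   ┃                  
                   ┃                  
                   ┃                  
                   ┃                  
━━━━━━━━━━━━━━━━━━━┛                  
━━━━━━━━━━━━━━━━━┛                    


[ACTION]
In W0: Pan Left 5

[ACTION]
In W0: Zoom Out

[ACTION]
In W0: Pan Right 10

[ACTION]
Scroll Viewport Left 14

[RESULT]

─────────────────────────────────┨    
      ▼12345678                  ┃    
  Kick········█                  ┃    
 HiHat█·██·····                  ┃    
 Snare█···█·█··                  ┃    
  Bass·█···█···                  ┃    
   Tom···█·····                  ┃    
                                 ┃    
                                 ┃    
                                 ┃    
                                 ┃    
                                 ┃    
                                 ┃    
                                 ┃    
                                 ┃    
━━━━━━━━━━━━━━━━━━━━━━━━━━━━━━━━━┛    
┗━━━━━━━━━━━━━━━━━━━━━━━━━━━━━━┛      


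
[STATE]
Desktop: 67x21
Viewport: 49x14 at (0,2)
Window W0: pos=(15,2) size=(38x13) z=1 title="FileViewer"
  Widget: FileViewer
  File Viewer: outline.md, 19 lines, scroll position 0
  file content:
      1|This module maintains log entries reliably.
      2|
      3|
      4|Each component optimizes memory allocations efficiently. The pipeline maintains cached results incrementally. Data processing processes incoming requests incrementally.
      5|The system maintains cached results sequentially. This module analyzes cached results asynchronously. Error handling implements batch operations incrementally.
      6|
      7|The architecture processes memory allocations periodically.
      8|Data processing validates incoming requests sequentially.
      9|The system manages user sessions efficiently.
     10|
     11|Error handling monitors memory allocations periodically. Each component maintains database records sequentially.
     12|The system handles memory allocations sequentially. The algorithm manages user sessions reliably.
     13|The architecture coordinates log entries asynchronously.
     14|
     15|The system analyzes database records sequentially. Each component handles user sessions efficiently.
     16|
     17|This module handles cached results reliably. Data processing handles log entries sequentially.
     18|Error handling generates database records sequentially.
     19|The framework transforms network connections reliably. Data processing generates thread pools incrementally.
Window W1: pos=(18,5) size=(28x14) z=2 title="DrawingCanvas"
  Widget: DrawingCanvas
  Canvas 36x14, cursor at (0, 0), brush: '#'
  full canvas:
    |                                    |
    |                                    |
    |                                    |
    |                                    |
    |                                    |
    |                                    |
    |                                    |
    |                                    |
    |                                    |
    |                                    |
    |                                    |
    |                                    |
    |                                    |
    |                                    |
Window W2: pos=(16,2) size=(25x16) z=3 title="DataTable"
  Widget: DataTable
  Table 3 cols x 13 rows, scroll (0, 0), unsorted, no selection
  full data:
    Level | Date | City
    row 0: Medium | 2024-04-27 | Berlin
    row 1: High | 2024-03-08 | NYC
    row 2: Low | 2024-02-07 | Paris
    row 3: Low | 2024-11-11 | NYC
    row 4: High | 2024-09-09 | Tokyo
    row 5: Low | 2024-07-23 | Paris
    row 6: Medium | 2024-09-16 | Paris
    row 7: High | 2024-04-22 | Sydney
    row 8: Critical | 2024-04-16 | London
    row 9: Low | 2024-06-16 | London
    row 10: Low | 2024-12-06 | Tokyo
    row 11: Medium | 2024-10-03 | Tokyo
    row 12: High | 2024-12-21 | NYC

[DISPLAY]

               ┏┏━━━━━━━━━━━━━━━━━━━━━━━┓━━━━━━━━
               ┃┃ DataTable             ┃        
               ┠┠───────────────────────┨────────
               ┃┃Level   │Date      │Cit┃━━━━┓ies
               ┃┃────────┼──────────┼───┃    ┃   
               ┃┃Medium  │2024-04-27│Ber┃────┨   
               ┃┃High    │2024-03-08│NYC┃    ┃y a
               ┃┃Low     │2024-02-07│Par┃    ┃sul
               ┃┃Low     │2024-11-11│NYC┃    ┃   
               ┃┃High    │2024-09-09│Tok┃    ┃ory
               ┃┃Low     │2024-07-23│Par┃    ┃min
               ┃┃Medium  │2024-09-16│Par┃    ┃ns 
               ┗┃High    │2024-04-22│Syd┃    ┃━━━
                ┃Critical│2024-04-16│Lon┃    ┃   


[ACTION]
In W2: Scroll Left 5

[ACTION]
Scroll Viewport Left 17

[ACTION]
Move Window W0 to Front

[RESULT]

               ┏━━━━━━━━━━━━━━━━━━━━━━━━━━━━━━━━━
               ┃ FileViewer                      
               ┠─────────────────────────────────
               ┃This module maintains log entries
               ┃                                 
               ┃                                 
               ┃Each component optimizes memory a
               ┃The system maintains cached resul
               ┃                                 
               ┃The architecture processes memory
               ┃Data processing validates incomin
               ┃The system manages user sessions 
               ┗━━━━━━━━━━━━━━━━━━━━━━━━━━━━━━━━━
                ┃Critical│2024-04-16│Lon┃    ┃   


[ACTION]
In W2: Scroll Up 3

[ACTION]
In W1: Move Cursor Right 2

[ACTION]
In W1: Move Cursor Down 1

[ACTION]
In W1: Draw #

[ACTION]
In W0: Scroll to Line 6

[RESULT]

               ┏━━━━━━━━━━━━━━━━━━━━━━━━━━━━━━━━━
               ┃ FileViewer                      
               ┠─────────────────────────────────
               ┃                                 
               ┃The architecture processes memory
               ┃Data processing validates incomin
               ┃The system manages user sessions 
               ┃                                 
               ┃Error handling monitors memory al
               ┃The system handles memory allocat
               ┃The architecture coordinates log 
               ┃                                 
               ┗━━━━━━━━━━━━━━━━━━━━━━━━━━━━━━━━━
                ┃Critical│2024-04-16│Lon┃    ┃   


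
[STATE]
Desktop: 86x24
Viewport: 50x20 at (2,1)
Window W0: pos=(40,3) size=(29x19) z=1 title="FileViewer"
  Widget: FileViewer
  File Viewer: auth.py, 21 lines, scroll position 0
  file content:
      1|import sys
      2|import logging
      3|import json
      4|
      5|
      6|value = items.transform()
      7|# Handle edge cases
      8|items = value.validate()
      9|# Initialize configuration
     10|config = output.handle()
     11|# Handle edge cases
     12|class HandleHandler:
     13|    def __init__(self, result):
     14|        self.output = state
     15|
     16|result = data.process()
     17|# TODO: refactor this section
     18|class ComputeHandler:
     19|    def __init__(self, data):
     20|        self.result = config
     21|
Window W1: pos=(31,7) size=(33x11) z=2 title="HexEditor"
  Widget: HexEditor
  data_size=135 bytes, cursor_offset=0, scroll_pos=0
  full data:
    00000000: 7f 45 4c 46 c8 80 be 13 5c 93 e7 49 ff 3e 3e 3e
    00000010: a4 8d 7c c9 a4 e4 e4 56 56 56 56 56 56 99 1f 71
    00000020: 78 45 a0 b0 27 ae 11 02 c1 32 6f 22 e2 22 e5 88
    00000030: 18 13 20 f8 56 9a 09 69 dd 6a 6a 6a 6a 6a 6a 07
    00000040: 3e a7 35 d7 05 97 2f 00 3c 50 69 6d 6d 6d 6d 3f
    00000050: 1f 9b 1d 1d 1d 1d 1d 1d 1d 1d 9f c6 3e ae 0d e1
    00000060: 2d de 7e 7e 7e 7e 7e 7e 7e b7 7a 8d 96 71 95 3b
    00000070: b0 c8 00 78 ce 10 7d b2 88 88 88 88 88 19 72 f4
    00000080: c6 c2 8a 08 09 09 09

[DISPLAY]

                                                  
                                                  
                                      ┏━━━━━━━━━━━
                                      ┃ FileViewer
                                      ┠───────────
                                      ┃import sys 
                             ┏━━━━━━━━━━━━━━━━━━━━
                             ┃ HexEditor          
                             ┠────────────────────
                             ┃00000000  7F 45 4c 4
                             ┃00000010  a4 8d 7c c
                             ┃00000020  78 45 a0 b
                             ┃00000030  18 13 20 f
                             ┃00000040  3e a7 35 d
                             ┃00000050  1f 9b 1d 1
                             ┃00000060  2d de 7e 7
                             ┗━━━━━━━━━━━━━━━━━━━━
                                      ┃    def __i
                                      ┃        sel
                                      ┃           


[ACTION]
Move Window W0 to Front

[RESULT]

                                                  
                                                  
                                      ┏━━━━━━━━━━━
                                      ┃ FileViewer
                                      ┠───────────
                                      ┃import sys 
                             ┏━━━━━━━━┃import logg
                             ┃ HexEdit┃import json
                             ┠────────┃           
                             ┃00000000┃           
                             ┃00000010┃value = ite
                             ┃00000020┃# Handle ed
                             ┃00000030┃items = val
                             ┃00000040┃# Initializ
                             ┃00000050┃config = ou
                             ┃00000060┃# Handle ed
                             ┗━━━━━━━━┃class Handl
                                      ┃    def __i
                                      ┃        sel
                                      ┃           


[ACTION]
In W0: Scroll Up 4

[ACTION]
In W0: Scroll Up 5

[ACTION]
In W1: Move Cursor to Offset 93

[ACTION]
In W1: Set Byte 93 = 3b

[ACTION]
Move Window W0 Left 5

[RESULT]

                                                  
                                                  
                                 ┏━━━━━━━━━━━━━━━━
                                 ┃ FileViewer     
                                 ┠────────────────
                                 ┃import sys      
                             ┏━━━┃import logging  
                             ┃ He┃import json     
                             ┠───┃                
                             ┃000┃                
                             ┃000┃value = items.tr
                             ┃000┃# Handle edge ca
                             ┃000┃items = value.va
                             ┃000┃# Initialize con
                             ┃000┃config = output.
                             ┃000┃# Handle edge ca
                             ┗━━━┃class HandleHand
                                 ┃    def __init__
                                 ┃        self.out
                                 ┃                


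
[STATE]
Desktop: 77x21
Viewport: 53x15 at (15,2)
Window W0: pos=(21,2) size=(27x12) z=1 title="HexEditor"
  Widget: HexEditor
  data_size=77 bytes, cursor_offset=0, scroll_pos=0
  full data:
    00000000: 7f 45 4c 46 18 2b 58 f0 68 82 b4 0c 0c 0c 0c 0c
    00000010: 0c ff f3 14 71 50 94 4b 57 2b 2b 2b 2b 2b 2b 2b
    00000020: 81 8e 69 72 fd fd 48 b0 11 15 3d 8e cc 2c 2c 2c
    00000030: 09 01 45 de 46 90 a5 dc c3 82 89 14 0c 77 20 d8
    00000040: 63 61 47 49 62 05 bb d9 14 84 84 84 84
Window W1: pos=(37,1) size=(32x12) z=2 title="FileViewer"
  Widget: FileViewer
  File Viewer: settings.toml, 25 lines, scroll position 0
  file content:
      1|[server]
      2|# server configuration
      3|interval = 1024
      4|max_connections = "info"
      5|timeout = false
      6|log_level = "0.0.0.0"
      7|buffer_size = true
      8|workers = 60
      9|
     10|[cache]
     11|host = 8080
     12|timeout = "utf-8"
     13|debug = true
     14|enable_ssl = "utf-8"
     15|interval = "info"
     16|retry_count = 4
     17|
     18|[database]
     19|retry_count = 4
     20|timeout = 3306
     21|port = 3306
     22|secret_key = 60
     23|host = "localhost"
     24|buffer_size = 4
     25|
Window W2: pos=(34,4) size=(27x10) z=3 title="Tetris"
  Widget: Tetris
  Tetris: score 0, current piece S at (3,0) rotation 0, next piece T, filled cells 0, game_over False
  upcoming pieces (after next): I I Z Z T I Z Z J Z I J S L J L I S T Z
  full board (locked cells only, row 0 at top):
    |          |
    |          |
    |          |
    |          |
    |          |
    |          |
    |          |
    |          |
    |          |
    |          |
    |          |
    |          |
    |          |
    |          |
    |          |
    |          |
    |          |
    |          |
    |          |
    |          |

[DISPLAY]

      ┏━━━━━━━━━━━━━━━┃ FileViewer                   
      ┃ HexEditor     ┠──────────────────────────────
      ┠────────────┏━━━━━━━━━━━━━━━━━━━━━━━━━┓      ▲
      ┃00000000  7F┃ Tetris                  ┃      █
      ┃00000010  0c┠─────────────────────────┨      ░
      ┃00000020  81┃          │Next:         ┃"     ░
      ┃00000030  09┃          │ ▒            ┃      ░
      ┃00000040  63┃          │▒▒▒           ┃      ░
      ┃            ┃          │              ┃      ░
      ┃            ┃          │              ┃      ▼
      ┃            ┃          │              ┃━━━━━━━
      ┗━━━━━━━━━━━━┗━━━━━━━━━━━━━━━━━━━━━━━━━┛       
                                                     
                                                     
                                                     


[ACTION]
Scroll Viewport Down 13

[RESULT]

      ┃00000010  0c┠─────────────────────────┨      ░
      ┃00000020  81┃          │Next:         ┃"     ░
      ┃00000030  09┃          │ ▒            ┃      ░
      ┃00000040  63┃          │▒▒▒           ┃      ░
      ┃            ┃          │              ┃      ░
      ┃            ┃          │              ┃      ▼
      ┃            ┃          │              ┃━━━━━━━
      ┗━━━━━━━━━━━━┗━━━━━━━━━━━━━━━━━━━━━━━━━┛       
                                                     
                                                     
                                                     
                                                     
                                                     
                                                     
                                                     


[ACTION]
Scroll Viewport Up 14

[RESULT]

                                                     
                      ┏━━━━━━━━━━━━━━━━━━━━━━━━━━━━━━
      ┏━━━━━━━━━━━━━━━┃ FileViewer                   
      ┃ HexEditor     ┠──────────────────────────────
      ┠────────────┏━━━━━━━━━━━━━━━━━━━━━━━━━┓      ▲
      ┃00000000  7F┃ Tetris                  ┃      █
      ┃00000010  0c┠─────────────────────────┨      ░
      ┃00000020  81┃          │Next:         ┃"     ░
      ┃00000030  09┃          │ ▒            ┃      ░
      ┃00000040  63┃          │▒▒▒           ┃      ░
      ┃            ┃          │              ┃      ░
      ┃            ┃          │              ┃      ▼
      ┃            ┃          │              ┃━━━━━━━
      ┗━━━━━━━━━━━━┗━━━━━━━━━━━━━━━━━━━━━━━━━┛       
                                                     


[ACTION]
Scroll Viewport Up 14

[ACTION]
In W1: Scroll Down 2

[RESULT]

                                                     
                      ┏━━━━━━━━━━━━━━━━━━━━━━━━━━━━━━
      ┏━━━━━━━━━━━━━━━┃ FileViewer                   
      ┃ HexEditor     ┠──────────────────────────────
      ┠────────────┏━━━━━━━━━━━━━━━━━━━━━━━━━┓      ▲
      ┃00000000  7F┃ Tetris                  ┃"     █
      ┃00000010  0c┠─────────────────────────┨      ░
      ┃00000020  81┃          │Next:         ┃      ░
      ┃00000030  09┃          │ ▒            ┃      ░
      ┃00000040  63┃          │▒▒▒           ┃      ░
      ┃            ┃          │              ┃      ░
      ┃            ┃          │              ┃      ▼
      ┃            ┃          │              ┃━━━━━━━
      ┗━━━━━━━━━━━━┗━━━━━━━━━━━━━━━━━━━━━━━━━┛       
                                                     


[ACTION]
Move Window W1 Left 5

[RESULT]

                                                     
                 ┏━━━━━━━━━━━━━━━━━━━━━━━━━━━━━━┓    
      ┏━━━━━━━━━━┃ FileViewer                   ┃    
      ┃ HexEditor┠──────────────────────────────┨    
      ┠──────────┃i┏━━━━━━━━━━━━━━━━━━━━━━━━━┓ ▲┃    
      ┃00000000  ┃m┃ Tetris                  ┃ █┃    
      ┃00000010  ┃t┠─────────────────────────┨ ░┃    
      ┃00000020  ┃l┃          │Next:         ┃ ░┃    
      ┃00000030  ┃b┃          │ ▒            ┃ ░┃    
      ┃00000040  ┃w┃          │▒▒▒           ┃ ░┃    
      ┃          ┃ ┃          │              ┃ ░┃    
      ┃          ┃[┃          │              ┃ ▼┃    
      ┃          ┗━┃          │              ┃━━┛    
      ┗━━━━━━━━━━━━┗━━━━━━━━━━━━━━━━━━━━━━━━━┛       
                                                     
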